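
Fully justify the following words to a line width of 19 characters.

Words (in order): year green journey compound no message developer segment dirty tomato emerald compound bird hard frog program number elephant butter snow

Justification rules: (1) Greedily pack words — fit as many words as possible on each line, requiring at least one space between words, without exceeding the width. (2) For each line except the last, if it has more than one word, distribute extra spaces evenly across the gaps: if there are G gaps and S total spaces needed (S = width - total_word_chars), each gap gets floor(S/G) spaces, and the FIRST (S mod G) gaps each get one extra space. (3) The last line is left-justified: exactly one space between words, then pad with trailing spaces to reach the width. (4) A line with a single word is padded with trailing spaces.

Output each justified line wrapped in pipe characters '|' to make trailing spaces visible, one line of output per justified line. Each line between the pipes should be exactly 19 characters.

Answer: |year  green journey|
|compound no message|
|developer   segment|
|dirty        tomato|
|emerald    compound|
|bird    hard   frog|
|program      number|
|elephant     butter|
|snow               |

Derivation:
Line 1: ['year', 'green', 'journey'] (min_width=18, slack=1)
Line 2: ['compound', 'no', 'message'] (min_width=19, slack=0)
Line 3: ['developer', 'segment'] (min_width=17, slack=2)
Line 4: ['dirty', 'tomato'] (min_width=12, slack=7)
Line 5: ['emerald', 'compound'] (min_width=16, slack=3)
Line 6: ['bird', 'hard', 'frog'] (min_width=14, slack=5)
Line 7: ['program', 'number'] (min_width=14, slack=5)
Line 8: ['elephant', 'butter'] (min_width=15, slack=4)
Line 9: ['snow'] (min_width=4, slack=15)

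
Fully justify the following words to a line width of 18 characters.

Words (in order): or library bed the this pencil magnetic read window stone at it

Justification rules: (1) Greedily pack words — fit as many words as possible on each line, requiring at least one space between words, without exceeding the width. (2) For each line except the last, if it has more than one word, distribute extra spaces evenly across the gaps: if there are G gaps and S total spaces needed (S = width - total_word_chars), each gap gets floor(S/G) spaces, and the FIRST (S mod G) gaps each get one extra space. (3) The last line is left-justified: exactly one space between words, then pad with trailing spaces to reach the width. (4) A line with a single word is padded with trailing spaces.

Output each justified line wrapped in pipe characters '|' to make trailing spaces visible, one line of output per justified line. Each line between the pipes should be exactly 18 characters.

Line 1: ['or', 'library', 'bed', 'the'] (min_width=18, slack=0)
Line 2: ['this', 'pencil'] (min_width=11, slack=7)
Line 3: ['magnetic', 'read'] (min_width=13, slack=5)
Line 4: ['window', 'stone', 'at', 'it'] (min_width=18, slack=0)

Answer: |or library bed the|
|this        pencil|
|magnetic      read|
|window stone at it|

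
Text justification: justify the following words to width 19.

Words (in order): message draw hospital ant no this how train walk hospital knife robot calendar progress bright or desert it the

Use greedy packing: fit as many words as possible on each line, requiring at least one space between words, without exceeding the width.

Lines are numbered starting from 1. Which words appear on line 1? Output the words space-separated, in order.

Answer: message draw

Derivation:
Line 1: ['message', 'draw'] (min_width=12, slack=7)
Line 2: ['hospital', 'ant', 'no'] (min_width=15, slack=4)
Line 3: ['this', 'how', 'train', 'walk'] (min_width=19, slack=0)
Line 4: ['hospital', 'knife'] (min_width=14, slack=5)
Line 5: ['robot', 'calendar'] (min_width=14, slack=5)
Line 6: ['progress', 'bright', 'or'] (min_width=18, slack=1)
Line 7: ['desert', 'it', 'the'] (min_width=13, slack=6)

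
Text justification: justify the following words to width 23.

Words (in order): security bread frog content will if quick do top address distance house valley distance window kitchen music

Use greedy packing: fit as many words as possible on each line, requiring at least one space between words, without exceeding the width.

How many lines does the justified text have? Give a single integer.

Answer: 5

Derivation:
Line 1: ['security', 'bread', 'frog'] (min_width=19, slack=4)
Line 2: ['content', 'will', 'if', 'quick'] (min_width=21, slack=2)
Line 3: ['do', 'top', 'address', 'distance'] (min_width=23, slack=0)
Line 4: ['house', 'valley', 'distance'] (min_width=21, slack=2)
Line 5: ['window', 'kitchen', 'music'] (min_width=20, slack=3)
Total lines: 5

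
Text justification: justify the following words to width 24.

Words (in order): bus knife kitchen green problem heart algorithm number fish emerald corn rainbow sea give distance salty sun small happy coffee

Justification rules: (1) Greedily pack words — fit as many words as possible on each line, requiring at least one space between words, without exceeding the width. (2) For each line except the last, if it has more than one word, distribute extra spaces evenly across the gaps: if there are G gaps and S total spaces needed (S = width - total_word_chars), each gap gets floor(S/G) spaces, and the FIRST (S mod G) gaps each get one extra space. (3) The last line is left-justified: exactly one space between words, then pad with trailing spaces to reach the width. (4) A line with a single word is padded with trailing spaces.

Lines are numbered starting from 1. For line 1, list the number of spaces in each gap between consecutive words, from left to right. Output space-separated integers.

Line 1: ['bus', 'knife', 'kitchen', 'green'] (min_width=23, slack=1)
Line 2: ['problem', 'heart', 'algorithm'] (min_width=23, slack=1)
Line 3: ['number', 'fish', 'emerald', 'corn'] (min_width=24, slack=0)
Line 4: ['rainbow', 'sea', 'give'] (min_width=16, slack=8)
Line 5: ['distance', 'salty', 'sun', 'small'] (min_width=24, slack=0)
Line 6: ['happy', 'coffee'] (min_width=12, slack=12)

Answer: 2 1 1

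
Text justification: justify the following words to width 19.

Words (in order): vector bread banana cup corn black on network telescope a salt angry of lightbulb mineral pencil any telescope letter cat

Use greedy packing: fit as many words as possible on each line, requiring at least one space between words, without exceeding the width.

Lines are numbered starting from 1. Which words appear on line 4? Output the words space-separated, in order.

Answer: salt angry of

Derivation:
Line 1: ['vector', 'bread', 'banana'] (min_width=19, slack=0)
Line 2: ['cup', 'corn', 'black', 'on'] (min_width=17, slack=2)
Line 3: ['network', 'telescope', 'a'] (min_width=19, slack=0)
Line 4: ['salt', 'angry', 'of'] (min_width=13, slack=6)
Line 5: ['lightbulb', 'mineral'] (min_width=17, slack=2)
Line 6: ['pencil', 'any'] (min_width=10, slack=9)
Line 7: ['telescope', 'letter'] (min_width=16, slack=3)
Line 8: ['cat'] (min_width=3, slack=16)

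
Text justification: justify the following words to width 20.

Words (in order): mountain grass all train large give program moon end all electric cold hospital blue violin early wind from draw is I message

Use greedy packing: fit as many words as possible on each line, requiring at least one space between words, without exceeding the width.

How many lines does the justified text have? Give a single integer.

Answer: 7

Derivation:
Line 1: ['mountain', 'grass', 'all'] (min_width=18, slack=2)
Line 2: ['train', 'large', 'give'] (min_width=16, slack=4)
Line 3: ['program', 'moon', 'end', 'all'] (min_width=20, slack=0)
Line 4: ['electric', 'cold'] (min_width=13, slack=7)
Line 5: ['hospital', 'blue', 'violin'] (min_width=20, slack=0)
Line 6: ['early', 'wind', 'from', 'draw'] (min_width=20, slack=0)
Line 7: ['is', 'I', 'message'] (min_width=12, slack=8)
Total lines: 7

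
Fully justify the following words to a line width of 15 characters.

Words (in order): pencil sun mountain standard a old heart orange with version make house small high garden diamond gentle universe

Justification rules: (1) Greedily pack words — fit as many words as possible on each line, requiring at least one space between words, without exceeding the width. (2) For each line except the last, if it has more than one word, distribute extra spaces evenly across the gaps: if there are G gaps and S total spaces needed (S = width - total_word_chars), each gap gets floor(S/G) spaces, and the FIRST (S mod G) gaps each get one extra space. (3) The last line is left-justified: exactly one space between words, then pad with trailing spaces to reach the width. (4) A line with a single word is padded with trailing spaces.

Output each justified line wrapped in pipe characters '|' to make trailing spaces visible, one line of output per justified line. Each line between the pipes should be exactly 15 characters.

Line 1: ['pencil', 'sun'] (min_width=10, slack=5)
Line 2: ['mountain'] (min_width=8, slack=7)
Line 3: ['standard', 'a', 'old'] (min_width=14, slack=1)
Line 4: ['heart', 'orange'] (min_width=12, slack=3)
Line 5: ['with', 'version'] (min_width=12, slack=3)
Line 6: ['make', 'house'] (min_width=10, slack=5)
Line 7: ['small', 'high'] (min_width=10, slack=5)
Line 8: ['garden', 'diamond'] (min_width=14, slack=1)
Line 9: ['gentle', 'universe'] (min_width=15, slack=0)

Answer: |pencil      sun|
|mountain       |
|standard  a old|
|heart    orange|
|with    version|
|make      house|
|small      high|
|garden  diamond|
|gentle universe|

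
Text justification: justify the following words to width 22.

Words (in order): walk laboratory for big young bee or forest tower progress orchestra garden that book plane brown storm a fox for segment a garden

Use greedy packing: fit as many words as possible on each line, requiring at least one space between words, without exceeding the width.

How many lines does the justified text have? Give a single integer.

Answer: 7

Derivation:
Line 1: ['walk', 'laboratory', 'for'] (min_width=19, slack=3)
Line 2: ['big', 'young', 'bee', 'or'] (min_width=16, slack=6)
Line 3: ['forest', 'tower', 'progress'] (min_width=21, slack=1)
Line 4: ['orchestra', 'garden', 'that'] (min_width=21, slack=1)
Line 5: ['book', 'plane', 'brown', 'storm'] (min_width=22, slack=0)
Line 6: ['a', 'fox', 'for', 'segment', 'a'] (min_width=19, slack=3)
Line 7: ['garden'] (min_width=6, slack=16)
Total lines: 7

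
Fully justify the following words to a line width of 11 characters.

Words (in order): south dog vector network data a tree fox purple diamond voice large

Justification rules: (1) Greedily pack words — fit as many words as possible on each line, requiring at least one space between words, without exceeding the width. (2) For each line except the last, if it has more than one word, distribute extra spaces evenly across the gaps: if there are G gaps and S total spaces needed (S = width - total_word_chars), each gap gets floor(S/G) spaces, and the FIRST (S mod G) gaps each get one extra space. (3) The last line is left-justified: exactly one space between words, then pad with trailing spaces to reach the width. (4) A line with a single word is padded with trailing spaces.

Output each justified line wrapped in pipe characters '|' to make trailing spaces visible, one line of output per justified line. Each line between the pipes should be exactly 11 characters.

Answer: |south   dog|
|vector     |
|network    |
|data a tree|
|fox  purple|
|diamond    |
|voice large|

Derivation:
Line 1: ['south', 'dog'] (min_width=9, slack=2)
Line 2: ['vector'] (min_width=6, slack=5)
Line 3: ['network'] (min_width=7, slack=4)
Line 4: ['data', 'a', 'tree'] (min_width=11, slack=0)
Line 5: ['fox', 'purple'] (min_width=10, slack=1)
Line 6: ['diamond'] (min_width=7, slack=4)
Line 7: ['voice', 'large'] (min_width=11, slack=0)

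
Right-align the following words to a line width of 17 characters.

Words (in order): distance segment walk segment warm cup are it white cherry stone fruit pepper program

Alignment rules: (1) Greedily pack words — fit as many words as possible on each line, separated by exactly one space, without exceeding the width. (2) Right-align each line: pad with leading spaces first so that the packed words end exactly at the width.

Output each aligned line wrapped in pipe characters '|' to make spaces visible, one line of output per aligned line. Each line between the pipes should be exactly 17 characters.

Answer: | distance segment|
|walk segment warm|
| cup are it white|
|     cherry stone|
|     fruit pepper|
|          program|

Derivation:
Line 1: ['distance', 'segment'] (min_width=16, slack=1)
Line 2: ['walk', 'segment', 'warm'] (min_width=17, slack=0)
Line 3: ['cup', 'are', 'it', 'white'] (min_width=16, slack=1)
Line 4: ['cherry', 'stone'] (min_width=12, slack=5)
Line 5: ['fruit', 'pepper'] (min_width=12, slack=5)
Line 6: ['program'] (min_width=7, slack=10)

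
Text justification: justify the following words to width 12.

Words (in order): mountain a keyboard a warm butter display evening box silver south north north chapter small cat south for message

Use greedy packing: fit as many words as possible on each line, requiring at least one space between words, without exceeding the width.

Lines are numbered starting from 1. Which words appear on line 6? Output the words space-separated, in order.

Answer: silver south

Derivation:
Line 1: ['mountain', 'a'] (min_width=10, slack=2)
Line 2: ['keyboard', 'a'] (min_width=10, slack=2)
Line 3: ['warm', 'butter'] (min_width=11, slack=1)
Line 4: ['display'] (min_width=7, slack=5)
Line 5: ['evening', 'box'] (min_width=11, slack=1)
Line 6: ['silver', 'south'] (min_width=12, slack=0)
Line 7: ['north', 'north'] (min_width=11, slack=1)
Line 8: ['chapter'] (min_width=7, slack=5)
Line 9: ['small', 'cat'] (min_width=9, slack=3)
Line 10: ['south', 'for'] (min_width=9, slack=3)
Line 11: ['message'] (min_width=7, slack=5)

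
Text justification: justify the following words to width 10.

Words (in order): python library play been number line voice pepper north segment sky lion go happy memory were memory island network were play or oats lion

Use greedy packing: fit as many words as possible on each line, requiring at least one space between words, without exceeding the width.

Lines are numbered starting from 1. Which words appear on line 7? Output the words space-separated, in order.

Line 1: ['python'] (min_width=6, slack=4)
Line 2: ['library'] (min_width=7, slack=3)
Line 3: ['play', 'been'] (min_width=9, slack=1)
Line 4: ['number'] (min_width=6, slack=4)
Line 5: ['line', 'voice'] (min_width=10, slack=0)
Line 6: ['pepper'] (min_width=6, slack=4)
Line 7: ['north'] (min_width=5, slack=5)
Line 8: ['segment'] (min_width=7, slack=3)
Line 9: ['sky', 'lion'] (min_width=8, slack=2)
Line 10: ['go', 'happy'] (min_width=8, slack=2)
Line 11: ['memory'] (min_width=6, slack=4)
Line 12: ['were'] (min_width=4, slack=6)
Line 13: ['memory'] (min_width=6, slack=4)
Line 14: ['island'] (min_width=6, slack=4)
Line 15: ['network'] (min_width=7, slack=3)
Line 16: ['were', 'play'] (min_width=9, slack=1)
Line 17: ['or', 'oats'] (min_width=7, slack=3)
Line 18: ['lion'] (min_width=4, slack=6)

Answer: north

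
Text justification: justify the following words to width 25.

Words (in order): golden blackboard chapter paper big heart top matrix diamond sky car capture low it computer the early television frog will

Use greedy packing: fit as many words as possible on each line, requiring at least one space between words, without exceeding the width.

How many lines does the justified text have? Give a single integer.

Line 1: ['golden', 'blackboard', 'chapter'] (min_width=25, slack=0)
Line 2: ['paper', 'big', 'heart', 'top'] (min_width=19, slack=6)
Line 3: ['matrix', 'diamond', 'sky', 'car'] (min_width=22, slack=3)
Line 4: ['capture', 'low', 'it', 'computer'] (min_width=23, slack=2)
Line 5: ['the', 'early', 'television', 'frog'] (min_width=25, slack=0)
Line 6: ['will'] (min_width=4, slack=21)
Total lines: 6

Answer: 6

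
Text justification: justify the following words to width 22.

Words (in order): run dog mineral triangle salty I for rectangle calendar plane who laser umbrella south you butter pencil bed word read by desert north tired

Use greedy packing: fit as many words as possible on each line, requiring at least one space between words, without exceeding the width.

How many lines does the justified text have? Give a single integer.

Line 1: ['run', 'dog', 'mineral'] (min_width=15, slack=7)
Line 2: ['triangle', 'salty', 'I', 'for'] (min_width=20, slack=2)
Line 3: ['rectangle', 'calendar'] (min_width=18, slack=4)
Line 4: ['plane', 'who', 'laser'] (min_width=15, slack=7)
Line 5: ['umbrella', 'south', 'you'] (min_width=18, slack=4)
Line 6: ['butter', 'pencil', 'bed', 'word'] (min_width=22, slack=0)
Line 7: ['read', 'by', 'desert', 'north'] (min_width=20, slack=2)
Line 8: ['tired'] (min_width=5, slack=17)
Total lines: 8

Answer: 8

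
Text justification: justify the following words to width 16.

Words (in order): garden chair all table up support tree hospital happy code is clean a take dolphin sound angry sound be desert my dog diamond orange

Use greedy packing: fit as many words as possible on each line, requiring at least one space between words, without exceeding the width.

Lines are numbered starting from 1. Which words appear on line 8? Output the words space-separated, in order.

Answer: desert my dog

Derivation:
Line 1: ['garden', 'chair', 'all'] (min_width=16, slack=0)
Line 2: ['table', 'up', 'support'] (min_width=16, slack=0)
Line 3: ['tree', 'hospital'] (min_width=13, slack=3)
Line 4: ['happy', 'code', 'is'] (min_width=13, slack=3)
Line 5: ['clean', 'a', 'take'] (min_width=12, slack=4)
Line 6: ['dolphin', 'sound'] (min_width=13, slack=3)
Line 7: ['angry', 'sound', 'be'] (min_width=14, slack=2)
Line 8: ['desert', 'my', 'dog'] (min_width=13, slack=3)
Line 9: ['diamond', 'orange'] (min_width=14, slack=2)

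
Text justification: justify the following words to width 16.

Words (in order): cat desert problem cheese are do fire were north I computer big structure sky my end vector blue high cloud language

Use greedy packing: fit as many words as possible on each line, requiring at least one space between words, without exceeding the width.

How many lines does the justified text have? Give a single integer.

Line 1: ['cat', 'desert'] (min_width=10, slack=6)
Line 2: ['problem', 'cheese'] (min_width=14, slack=2)
Line 3: ['are', 'do', 'fire', 'were'] (min_width=16, slack=0)
Line 4: ['north', 'I', 'computer'] (min_width=16, slack=0)
Line 5: ['big', 'structure'] (min_width=13, slack=3)
Line 6: ['sky', 'my', 'end'] (min_width=10, slack=6)
Line 7: ['vector', 'blue', 'high'] (min_width=16, slack=0)
Line 8: ['cloud', 'language'] (min_width=14, slack=2)
Total lines: 8

Answer: 8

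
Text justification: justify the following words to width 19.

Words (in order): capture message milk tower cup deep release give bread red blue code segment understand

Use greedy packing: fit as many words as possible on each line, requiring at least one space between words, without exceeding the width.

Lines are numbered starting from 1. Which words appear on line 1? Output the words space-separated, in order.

Answer: capture message

Derivation:
Line 1: ['capture', 'message'] (min_width=15, slack=4)
Line 2: ['milk', 'tower', 'cup', 'deep'] (min_width=19, slack=0)
Line 3: ['release', 'give', 'bread'] (min_width=18, slack=1)
Line 4: ['red', 'blue', 'code'] (min_width=13, slack=6)
Line 5: ['segment', 'understand'] (min_width=18, slack=1)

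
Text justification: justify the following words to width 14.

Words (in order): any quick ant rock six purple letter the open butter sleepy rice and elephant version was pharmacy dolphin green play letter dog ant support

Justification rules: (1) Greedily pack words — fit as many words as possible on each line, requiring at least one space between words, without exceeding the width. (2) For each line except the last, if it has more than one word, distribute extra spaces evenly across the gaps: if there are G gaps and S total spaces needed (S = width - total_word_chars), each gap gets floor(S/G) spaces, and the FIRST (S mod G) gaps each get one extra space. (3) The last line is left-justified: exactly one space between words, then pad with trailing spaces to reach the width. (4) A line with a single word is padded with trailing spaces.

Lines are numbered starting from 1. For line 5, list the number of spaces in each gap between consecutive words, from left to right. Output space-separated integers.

Line 1: ['any', 'quick', 'ant'] (min_width=13, slack=1)
Line 2: ['rock', 'six'] (min_width=8, slack=6)
Line 3: ['purple', 'letter'] (min_width=13, slack=1)
Line 4: ['the', 'open'] (min_width=8, slack=6)
Line 5: ['butter', 'sleepy'] (min_width=13, slack=1)
Line 6: ['rice', 'and'] (min_width=8, slack=6)
Line 7: ['elephant'] (min_width=8, slack=6)
Line 8: ['version', 'was'] (min_width=11, slack=3)
Line 9: ['pharmacy'] (min_width=8, slack=6)
Line 10: ['dolphin', 'green'] (min_width=13, slack=1)
Line 11: ['play', 'letter'] (min_width=11, slack=3)
Line 12: ['dog', 'ant'] (min_width=7, slack=7)
Line 13: ['support'] (min_width=7, slack=7)

Answer: 2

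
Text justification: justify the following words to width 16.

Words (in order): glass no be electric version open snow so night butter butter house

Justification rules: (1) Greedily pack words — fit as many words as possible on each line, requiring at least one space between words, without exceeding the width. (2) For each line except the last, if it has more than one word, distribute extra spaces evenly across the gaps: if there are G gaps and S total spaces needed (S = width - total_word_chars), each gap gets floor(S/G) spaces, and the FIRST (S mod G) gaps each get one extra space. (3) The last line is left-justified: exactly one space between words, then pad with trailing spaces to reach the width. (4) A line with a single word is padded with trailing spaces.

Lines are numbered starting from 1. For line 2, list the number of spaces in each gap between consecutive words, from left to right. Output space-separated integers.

Line 1: ['glass', 'no', 'be'] (min_width=11, slack=5)
Line 2: ['electric', 'version'] (min_width=16, slack=0)
Line 3: ['open', 'snow', 'so'] (min_width=12, slack=4)
Line 4: ['night', 'butter'] (min_width=12, slack=4)
Line 5: ['butter', 'house'] (min_width=12, slack=4)

Answer: 1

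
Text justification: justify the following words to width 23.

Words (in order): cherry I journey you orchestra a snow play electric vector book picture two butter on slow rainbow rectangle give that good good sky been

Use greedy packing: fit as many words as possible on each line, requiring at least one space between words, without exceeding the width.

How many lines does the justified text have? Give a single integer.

Line 1: ['cherry', 'I', 'journey', 'you'] (min_width=20, slack=3)
Line 2: ['orchestra', 'a', 'snow', 'play'] (min_width=21, slack=2)
Line 3: ['electric', 'vector', 'book'] (min_width=20, slack=3)
Line 4: ['picture', 'two', 'butter', 'on'] (min_width=21, slack=2)
Line 5: ['slow', 'rainbow', 'rectangle'] (min_width=22, slack=1)
Line 6: ['give', 'that', 'good', 'good', 'sky'] (min_width=23, slack=0)
Line 7: ['been'] (min_width=4, slack=19)
Total lines: 7

Answer: 7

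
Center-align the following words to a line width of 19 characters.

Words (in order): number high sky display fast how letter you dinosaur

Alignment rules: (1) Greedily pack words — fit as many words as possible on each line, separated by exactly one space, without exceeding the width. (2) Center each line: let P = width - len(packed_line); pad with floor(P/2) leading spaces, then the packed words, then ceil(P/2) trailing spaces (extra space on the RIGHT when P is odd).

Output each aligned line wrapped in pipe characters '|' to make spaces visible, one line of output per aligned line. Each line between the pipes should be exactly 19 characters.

Line 1: ['number', 'high', 'sky'] (min_width=15, slack=4)
Line 2: ['display', 'fast', 'how'] (min_width=16, slack=3)
Line 3: ['letter', 'you', 'dinosaur'] (min_width=19, slack=0)

Answer: |  number high sky  |
| display fast how  |
|letter you dinosaur|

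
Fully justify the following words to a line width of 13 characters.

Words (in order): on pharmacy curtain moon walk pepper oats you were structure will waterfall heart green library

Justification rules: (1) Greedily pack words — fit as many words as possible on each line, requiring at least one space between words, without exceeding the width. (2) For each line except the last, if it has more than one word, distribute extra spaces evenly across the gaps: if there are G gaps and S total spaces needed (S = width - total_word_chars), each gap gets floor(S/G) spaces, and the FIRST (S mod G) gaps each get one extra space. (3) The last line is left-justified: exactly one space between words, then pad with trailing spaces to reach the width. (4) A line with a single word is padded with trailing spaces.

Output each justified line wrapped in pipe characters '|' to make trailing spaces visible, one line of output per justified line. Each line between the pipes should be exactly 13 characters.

Line 1: ['on', 'pharmacy'] (min_width=11, slack=2)
Line 2: ['curtain', 'moon'] (min_width=12, slack=1)
Line 3: ['walk', 'pepper'] (min_width=11, slack=2)
Line 4: ['oats', 'you', 'were'] (min_width=13, slack=0)
Line 5: ['structure'] (min_width=9, slack=4)
Line 6: ['will'] (min_width=4, slack=9)
Line 7: ['waterfall'] (min_width=9, slack=4)
Line 8: ['heart', 'green'] (min_width=11, slack=2)
Line 9: ['library'] (min_width=7, slack=6)

Answer: |on   pharmacy|
|curtain  moon|
|walk   pepper|
|oats you were|
|structure    |
|will         |
|waterfall    |
|heart   green|
|library      |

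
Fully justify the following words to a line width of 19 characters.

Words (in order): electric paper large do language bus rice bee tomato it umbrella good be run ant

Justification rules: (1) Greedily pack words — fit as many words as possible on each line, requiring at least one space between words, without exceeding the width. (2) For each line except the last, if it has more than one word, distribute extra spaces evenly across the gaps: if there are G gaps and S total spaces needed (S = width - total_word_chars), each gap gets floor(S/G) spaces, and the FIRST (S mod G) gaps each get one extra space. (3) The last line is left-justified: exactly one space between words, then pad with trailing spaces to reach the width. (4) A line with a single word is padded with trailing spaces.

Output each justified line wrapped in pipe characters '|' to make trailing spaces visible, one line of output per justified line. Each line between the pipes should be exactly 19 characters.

Answer: |electric      paper|
|large  do  language|
|bus rice bee tomato|
|it umbrella good be|
|run ant            |

Derivation:
Line 1: ['electric', 'paper'] (min_width=14, slack=5)
Line 2: ['large', 'do', 'language'] (min_width=17, slack=2)
Line 3: ['bus', 'rice', 'bee', 'tomato'] (min_width=19, slack=0)
Line 4: ['it', 'umbrella', 'good', 'be'] (min_width=19, slack=0)
Line 5: ['run', 'ant'] (min_width=7, slack=12)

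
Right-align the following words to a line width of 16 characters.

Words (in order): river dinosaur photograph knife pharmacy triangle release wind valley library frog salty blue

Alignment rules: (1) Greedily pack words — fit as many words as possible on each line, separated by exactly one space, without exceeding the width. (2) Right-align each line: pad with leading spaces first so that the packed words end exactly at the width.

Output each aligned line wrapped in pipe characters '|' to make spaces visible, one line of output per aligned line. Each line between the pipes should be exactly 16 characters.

Answer: |  river dinosaur|
|photograph knife|
|        pharmacy|
|triangle release|
|     wind valley|
|    library frog|
|      salty blue|

Derivation:
Line 1: ['river', 'dinosaur'] (min_width=14, slack=2)
Line 2: ['photograph', 'knife'] (min_width=16, slack=0)
Line 3: ['pharmacy'] (min_width=8, slack=8)
Line 4: ['triangle', 'release'] (min_width=16, slack=0)
Line 5: ['wind', 'valley'] (min_width=11, slack=5)
Line 6: ['library', 'frog'] (min_width=12, slack=4)
Line 7: ['salty', 'blue'] (min_width=10, slack=6)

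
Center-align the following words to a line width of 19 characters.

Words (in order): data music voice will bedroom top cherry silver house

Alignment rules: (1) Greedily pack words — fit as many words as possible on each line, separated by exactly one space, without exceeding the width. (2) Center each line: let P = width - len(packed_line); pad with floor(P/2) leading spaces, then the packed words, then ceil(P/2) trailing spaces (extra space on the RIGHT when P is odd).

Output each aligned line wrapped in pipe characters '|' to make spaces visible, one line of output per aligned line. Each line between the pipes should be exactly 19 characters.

Answer: | data music voice  |
| will bedroom top  |
|cherry silver house|

Derivation:
Line 1: ['data', 'music', 'voice'] (min_width=16, slack=3)
Line 2: ['will', 'bedroom', 'top'] (min_width=16, slack=3)
Line 3: ['cherry', 'silver', 'house'] (min_width=19, slack=0)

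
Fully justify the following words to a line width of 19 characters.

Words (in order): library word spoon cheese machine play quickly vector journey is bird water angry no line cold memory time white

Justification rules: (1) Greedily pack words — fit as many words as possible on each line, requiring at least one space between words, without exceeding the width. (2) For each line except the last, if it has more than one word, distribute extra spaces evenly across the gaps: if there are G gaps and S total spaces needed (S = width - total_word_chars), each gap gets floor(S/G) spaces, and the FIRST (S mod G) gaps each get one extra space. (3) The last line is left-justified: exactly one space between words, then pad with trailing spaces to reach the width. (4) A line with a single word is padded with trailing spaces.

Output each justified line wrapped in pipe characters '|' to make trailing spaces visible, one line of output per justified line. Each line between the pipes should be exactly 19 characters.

Answer: |library  word spoon|
|cheese machine play|
|quickly      vector|
|journey   is   bird|
|water angry no line|
|cold   memory  time|
|white              |

Derivation:
Line 1: ['library', 'word', 'spoon'] (min_width=18, slack=1)
Line 2: ['cheese', 'machine', 'play'] (min_width=19, slack=0)
Line 3: ['quickly', 'vector'] (min_width=14, slack=5)
Line 4: ['journey', 'is', 'bird'] (min_width=15, slack=4)
Line 5: ['water', 'angry', 'no', 'line'] (min_width=19, slack=0)
Line 6: ['cold', 'memory', 'time'] (min_width=16, slack=3)
Line 7: ['white'] (min_width=5, slack=14)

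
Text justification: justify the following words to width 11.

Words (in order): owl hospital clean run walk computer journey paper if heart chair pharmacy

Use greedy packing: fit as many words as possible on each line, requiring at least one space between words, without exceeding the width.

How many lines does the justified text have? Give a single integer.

Line 1: ['owl'] (min_width=3, slack=8)
Line 2: ['hospital'] (min_width=8, slack=3)
Line 3: ['clean', 'run'] (min_width=9, slack=2)
Line 4: ['walk'] (min_width=4, slack=7)
Line 5: ['computer'] (min_width=8, slack=3)
Line 6: ['journey'] (min_width=7, slack=4)
Line 7: ['paper', 'if'] (min_width=8, slack=3)
Line 8: ['heart', 'chair'] (min_width=11, slack=0)
Line 9: ['pharmacy'] (min_width=8, slack=3)
Total lines: 9

Answer: 9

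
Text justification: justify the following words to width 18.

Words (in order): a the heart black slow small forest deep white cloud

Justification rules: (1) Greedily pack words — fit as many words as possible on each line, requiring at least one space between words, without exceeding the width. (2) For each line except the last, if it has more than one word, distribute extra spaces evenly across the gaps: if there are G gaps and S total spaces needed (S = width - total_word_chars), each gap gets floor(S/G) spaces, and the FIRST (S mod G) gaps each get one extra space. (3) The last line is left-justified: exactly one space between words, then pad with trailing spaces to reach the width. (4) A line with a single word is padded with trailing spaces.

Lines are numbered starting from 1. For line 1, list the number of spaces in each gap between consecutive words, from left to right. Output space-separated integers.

Line 1: ['a', 'the', 'heart', 'black'] (min_width=17, slack=1)
Line 2: ['slow', 'small', 'forest'] (min_width=17, slack=1)
Line 3: ['deep', 'white', 'cloud'] (min_width=16, slack=2)

Answer: 2 1 1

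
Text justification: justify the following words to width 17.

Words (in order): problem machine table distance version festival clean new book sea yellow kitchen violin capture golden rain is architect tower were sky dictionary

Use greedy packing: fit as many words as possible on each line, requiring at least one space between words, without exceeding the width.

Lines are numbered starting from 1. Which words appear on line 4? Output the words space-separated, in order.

Line 1: ['problem', 'machine'] (min_width=15, slack=2)
Line 2: ['table', 'distance'] (min_width=14, slack=3)
Line 3: ['version', 'festival'] (min_width=16, slack=1)
Line 4: ['clean', 'new', 'book'] (min_width=14, slack=3)
Line 5: ['sea', 'yellow'] (min_width=10, slack=7)
Line 6: ['kitchen', 'violin'] (min_width=14, slack=3)
Line 7: ['capture', 'golden'] (min_width=14, slack=3)
Line 8: ['rain', 'is', 'architect'] (min_width=17, slack=0)
Line 9: ['tower', 'were', 'sky'] (min_width=14, slack=3)
Line 10: ['dictionary'] (min_width=10, slack=7)

Answer: clean new book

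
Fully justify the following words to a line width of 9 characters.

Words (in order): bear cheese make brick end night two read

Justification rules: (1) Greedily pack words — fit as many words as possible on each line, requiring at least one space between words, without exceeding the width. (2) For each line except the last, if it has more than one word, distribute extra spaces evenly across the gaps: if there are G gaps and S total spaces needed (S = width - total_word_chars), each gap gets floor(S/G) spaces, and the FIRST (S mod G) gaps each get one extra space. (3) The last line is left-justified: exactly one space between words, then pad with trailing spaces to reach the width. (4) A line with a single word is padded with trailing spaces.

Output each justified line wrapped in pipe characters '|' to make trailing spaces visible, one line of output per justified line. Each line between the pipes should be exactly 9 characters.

Answer: |bear     |
|cheese   |
|make     |
|brick end|
|night two|
|read     |

Derivation:
Line 1: ['bear'] (min_width=4, slack=5)
Line 2: ['cheese'] (min_width=6, slack=3)
Line 3: ['make'] (min_width=4, slack=5)
Line 4: ['brick', 'end'] (min_width=9, slack=0)
Line 5: ['night', 'two'] (min_width=9, slack=0)
Line 6: ['read'] (min_width=4, slack=5)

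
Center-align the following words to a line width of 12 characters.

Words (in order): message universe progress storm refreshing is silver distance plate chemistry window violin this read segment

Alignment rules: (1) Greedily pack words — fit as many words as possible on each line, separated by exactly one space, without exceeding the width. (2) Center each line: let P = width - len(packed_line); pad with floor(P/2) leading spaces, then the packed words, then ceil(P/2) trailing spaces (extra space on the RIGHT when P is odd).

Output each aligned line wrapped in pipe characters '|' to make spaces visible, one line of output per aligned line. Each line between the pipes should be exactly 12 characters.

Line 1: ['message'] (min_width=7, slack=5)
Line 2: ['universe'] (min_width=8, slack=4)
Line 3: ['progress'] (min_width=8, slack=4)
Line 4: ['storm'] (min_width=5, slack=7)
Line 5: ['refreshing'] (min_width=10, slack=2)
Line 6: ['is', 'silver'] (min_width=9, slack=3)
Line 7: ['distance'] (min_width=8, slack=4)
Line 8: ['plate'] (min_width=5, slack=7)
Line 9: ['chemistry'] (min_width=9, slack=3)
Line 10: ['window'] (min_width=6, slack=6)
Line 11: ['violin', 'this'] (min_width=11, slack=1)
Line 12: ['read', 'segment'] (min_width=12, slack=0)

Answer: |  message   |
|  universe  |
|  progress  |
|   storm    |
| refreshing |
| is silver  |
|  distance  |
|   plate    |
| chemistry  |
|   window   |
|violin this |
|read segment|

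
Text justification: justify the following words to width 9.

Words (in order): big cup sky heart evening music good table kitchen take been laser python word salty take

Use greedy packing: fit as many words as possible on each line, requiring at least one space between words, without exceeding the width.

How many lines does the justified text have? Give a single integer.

Line 1: ['big', 'cup'] (min_width=7, slack=2)
Line 2: ['sky', 'heart'] (min_width=9, slack=0)
Line 3: ['evening'] (min_width=7, slack=2)
Line 4: ['music'] (min_width=5, slack=4)
Line 5: ['good'] (min_width=4, slack=5)
Line 6: ['table'] (min_width=5, slack=4)
Line 7: ['kitchen'] (min_width=7, slack=2)
Line 8: ['take', 'been'] (min_width=9, slack=0)
Line 9: ['laser'] (min_width=5, slack=4)
Line 10: ['python'] (min_width=6, slack=3)
Line 11: ['word'] (min_width=4, slack=5)
Line 12: ['salty'] (min_width=5, slack=4)
Line 13: ['take'] (min_width=4, slack=5)
Total lines: 13

Answer: 13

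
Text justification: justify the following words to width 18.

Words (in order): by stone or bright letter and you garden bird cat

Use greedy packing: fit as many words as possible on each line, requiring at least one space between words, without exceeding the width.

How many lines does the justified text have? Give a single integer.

Line 1: ['by', 'stone', 'or', 'bright'] (min_width=18, slack=0)
Line 2: ['letter', 'and', 'you'] (min_width=14, slack=4)
Line 3: ['garden', 'bird', 'cat'] (min_width=15, slack=3)
Total lines: 3

Answer: 3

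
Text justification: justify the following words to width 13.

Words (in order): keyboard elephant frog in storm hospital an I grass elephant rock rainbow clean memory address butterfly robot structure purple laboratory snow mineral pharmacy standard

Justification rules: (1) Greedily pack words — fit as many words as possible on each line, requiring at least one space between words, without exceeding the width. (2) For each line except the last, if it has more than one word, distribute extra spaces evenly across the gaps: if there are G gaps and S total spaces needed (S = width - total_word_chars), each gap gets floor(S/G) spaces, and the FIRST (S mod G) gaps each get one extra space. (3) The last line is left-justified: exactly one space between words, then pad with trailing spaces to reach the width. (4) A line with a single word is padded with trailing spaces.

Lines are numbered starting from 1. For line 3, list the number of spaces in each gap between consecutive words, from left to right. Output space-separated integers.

Answer: 6

Derivation:
Line 1: ['keyboard'] (min_width=8, slack=5)
Line 2: ['elephant', 'frog'] (min_width=13, slack=0)
Line 3: ['in', 'storm'] (min_width=8, slack=5)
Line 4: ['hospital', 'an', 'I'] (min_width=13, slack=0)
Line 5: ['grass'] (min_width=5, slack=8)
Line 6: ['elephant', 'rock'] (min_width=13, slack=0)
Line 7: ['rainbow', 'clean'] (min_width=13, slack=0)
Line 8: ['memory'] (min_width=6, slack=7)
Line 9: ['address'] (min_width=7, slack=6)
Line 10: ['butterfly'] (min_width=9, slack=4)
Line 11: ['robot'] (min_width=5, slack=8)
Line 12: ['structure'] (min_width=9, slack=4)
Line 13: ['purple'] (min_width=6, slack=7)
Line 14: ['laboratory'] (min_width=10, slack=3)
Line 15: ['snow', 'mineral'] (min_width=12, slack=1)
Line 16: ['pharmacy'] (min_width=8, slack=5)
Line 17: ['standard'] (min_width=8, slack=5)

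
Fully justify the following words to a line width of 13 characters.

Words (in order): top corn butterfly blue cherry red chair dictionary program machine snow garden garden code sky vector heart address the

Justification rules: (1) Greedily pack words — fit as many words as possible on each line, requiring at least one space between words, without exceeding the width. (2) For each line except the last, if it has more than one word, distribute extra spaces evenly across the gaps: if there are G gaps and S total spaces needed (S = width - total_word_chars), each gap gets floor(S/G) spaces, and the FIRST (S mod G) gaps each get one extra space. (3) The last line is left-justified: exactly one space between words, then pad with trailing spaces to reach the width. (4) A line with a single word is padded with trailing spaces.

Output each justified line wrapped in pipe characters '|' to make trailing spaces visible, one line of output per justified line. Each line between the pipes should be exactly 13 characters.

Answer: |top      corn|
|butterfly    |
|blue   cherry|
|red     chair|
|dictionary   |
|program      |
|machine  snow|
|garden garden|
|code      sky|
|vector  heart|
|address the  |

Derivation:
Line 1: ['top', 'corn'] (min_width=8, slack=5)
Line 2: ['butterfly'] (min_width=9, slack=4)
Line 3: ['blue', 'cherry'] (min_width=11, slack=2)
Line 4: ['red', 'chair'] (min_width=9, slack=4)
Line 5: ['dictionary'] (min_width=10, slack=3)
Line 6: ['program'] (min_width=7, slack=6)
Line 7: ['machine', 'snow'] (min_width=12, slack=1)
Line 8: ['garden', 'garden'] (min_width=13, slack=0)
Line 9: ['code', 'sky'] (min_width=8, slack=5)
Line 10: ['vector', 'heart'] (min_width=12, slack=1)
Line 11: ['address', 'the'] (min_width=11, slack=2)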